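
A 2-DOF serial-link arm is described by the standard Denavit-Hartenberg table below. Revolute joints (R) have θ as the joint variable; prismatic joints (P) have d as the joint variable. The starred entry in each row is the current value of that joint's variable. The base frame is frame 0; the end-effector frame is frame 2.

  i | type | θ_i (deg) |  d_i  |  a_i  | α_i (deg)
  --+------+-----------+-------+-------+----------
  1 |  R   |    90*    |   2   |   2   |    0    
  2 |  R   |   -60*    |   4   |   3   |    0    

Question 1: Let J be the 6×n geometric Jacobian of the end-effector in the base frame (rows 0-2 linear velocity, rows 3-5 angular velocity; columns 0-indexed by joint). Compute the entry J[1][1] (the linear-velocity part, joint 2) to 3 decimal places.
2.598

axis z_1 = (0.0000,0.0000,1.0000); lever o_n−o_1 = (2.5981,1.5000,4.0000)
cross product → J_v[:, 1] = (-1.5000,2.5981,0.0000)
J_ω[:, 1] = z_1
entry J[1][1] = 2.5981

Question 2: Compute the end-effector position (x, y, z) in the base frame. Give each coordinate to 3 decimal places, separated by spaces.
2.598 3.500 6.000

after link 1: o_1 = (0.0000, 2.0000, 2.0000)
after link 2: o_2 = (2.5981, 3.5000, 6.0000)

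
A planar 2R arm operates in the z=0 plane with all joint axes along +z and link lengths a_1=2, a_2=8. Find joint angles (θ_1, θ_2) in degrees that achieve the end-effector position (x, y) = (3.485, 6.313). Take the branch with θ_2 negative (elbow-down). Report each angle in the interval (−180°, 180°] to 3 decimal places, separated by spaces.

cos θ_2 = (51.9992−2²−8²)/(2·2·8) = -0.5000; θ_2 = -120.0017° (elbow-down)
β = atan2(6.3130,3.4850) = 61.0997°; ψ = atan2(-6.9281,-2.0002) = -106.1039°
θ_1 = β − ψ = 167.2037°

167.204 -120.002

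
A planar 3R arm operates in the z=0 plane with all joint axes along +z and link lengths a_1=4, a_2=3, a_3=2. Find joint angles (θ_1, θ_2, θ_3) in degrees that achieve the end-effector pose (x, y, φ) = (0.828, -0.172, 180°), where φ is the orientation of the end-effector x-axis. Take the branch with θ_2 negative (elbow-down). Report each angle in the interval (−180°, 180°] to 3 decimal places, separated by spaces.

wrist centre = target − a_3·(cos φ, sin φ) = (2.8280, -0.1720)
cos θ_2 = (8.0272−4²−3²)/(2·4·3) = -0.7072; θ_2 = -135.0077° (elbow-down)
β = atan2(-0.1720,2.8280) = -3.4805°; ψ = atan2(-2.1210,1.8784) = -48.4718°
θ_1 = β − ψ = 44.9913°
θ_3 = φ − θ_1 − θ_2 = -89.9837° (wrapped to (-180°,180°])

44.991 -135.008 -89.984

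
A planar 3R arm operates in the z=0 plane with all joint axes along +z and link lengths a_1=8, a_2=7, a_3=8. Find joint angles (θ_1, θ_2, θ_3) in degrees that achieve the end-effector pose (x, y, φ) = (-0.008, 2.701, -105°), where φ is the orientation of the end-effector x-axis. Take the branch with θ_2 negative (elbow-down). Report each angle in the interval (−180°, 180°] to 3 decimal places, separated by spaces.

119.997 -89.997 -135.000

wrist centre = target − a_3·(cos φ, sin φ) = (2.0626, 10.4284)
cos θ_2 = (113.0058−8²−7²)/(2·8·7) = 0.0001; θ_2 = -89.9970° (elbow-down)
β = atan2(10.4284,2.0626) = 78.8123°; ψ = atan2(-7.0000,8.0004) = -41.1846°
θ_1 = β − ψ = 119.9969°
θ_3 = φ − θ_1 − θ_2 = -134.9999° (wrapped to (-180°,180°])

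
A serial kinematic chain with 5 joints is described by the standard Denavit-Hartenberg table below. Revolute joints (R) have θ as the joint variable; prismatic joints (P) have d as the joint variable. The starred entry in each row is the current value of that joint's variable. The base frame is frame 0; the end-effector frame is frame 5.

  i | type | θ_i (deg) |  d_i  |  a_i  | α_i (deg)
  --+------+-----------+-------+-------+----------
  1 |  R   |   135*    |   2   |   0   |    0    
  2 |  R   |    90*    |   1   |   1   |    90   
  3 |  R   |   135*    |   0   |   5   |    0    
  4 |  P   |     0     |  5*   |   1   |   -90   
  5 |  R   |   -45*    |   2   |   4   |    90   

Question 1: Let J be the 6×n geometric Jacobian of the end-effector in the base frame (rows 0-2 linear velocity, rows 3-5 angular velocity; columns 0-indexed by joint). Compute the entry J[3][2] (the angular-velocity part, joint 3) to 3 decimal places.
-0.707

axis z_2 = (-0.7071,0.7071,0.0000); lever o_n−o_2 = (-0.1213,10.9497,4.8284)
cross product → J_v[:, 2] = (3.4142,3.4142,-7.6569)
J_ω[:, 2] = z_2
entry J[3][2] = -0.7071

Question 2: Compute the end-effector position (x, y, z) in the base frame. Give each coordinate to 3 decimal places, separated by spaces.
after link 1: o_1 = (0.0000, 0.0000, 2.0000)
after link 2: o_2 = (-0.7071, -0.7071, 3.0000)
after link 3: o_3 = (1.7929, 1.7929, 6.5355)
after link 4: o_4 = (-1.2426, 5.8284, 7.2426)
after link 5: o_5 = (-0.8284, 10.2426, 7.8284)

-0.828 10.243 7.828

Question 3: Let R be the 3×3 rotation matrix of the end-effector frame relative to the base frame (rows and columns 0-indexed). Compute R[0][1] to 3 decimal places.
End-effector y-axis (col 1 of R) = (0.5000,0.5000,-0.7071)
R[0][1] = 0.5000

0.500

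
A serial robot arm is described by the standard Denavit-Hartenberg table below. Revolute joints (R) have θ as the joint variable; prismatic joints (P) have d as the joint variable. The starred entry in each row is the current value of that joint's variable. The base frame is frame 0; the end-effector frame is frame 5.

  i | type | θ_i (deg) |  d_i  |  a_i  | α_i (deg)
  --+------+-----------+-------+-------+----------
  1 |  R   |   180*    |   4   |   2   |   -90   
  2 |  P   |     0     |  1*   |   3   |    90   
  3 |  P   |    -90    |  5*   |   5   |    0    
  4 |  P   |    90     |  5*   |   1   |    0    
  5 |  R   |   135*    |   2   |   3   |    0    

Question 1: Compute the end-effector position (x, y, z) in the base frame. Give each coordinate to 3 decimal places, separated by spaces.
after link 1: o_1 = (-2.0000, 0.0000, 4.0000)
after link 2: o_2 = (-5.0000, -1.0000, 4.0000)
after link 3: o_3 = (-5.0000, 4.0000, 9.0000)
after link 4: o_4 = (-6.0000, 4.0000, 14.0000)
after link 5: o_5 = (-3.8787, 1.8787, 16.0000)

-3.879 1.879 16.000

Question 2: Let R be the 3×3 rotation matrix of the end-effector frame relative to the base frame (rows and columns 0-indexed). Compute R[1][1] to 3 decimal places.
End-effector y-axis (col 1 of R) = (0.7071,0.7071,0.0000)
R[1][1] = 0.7071

0.707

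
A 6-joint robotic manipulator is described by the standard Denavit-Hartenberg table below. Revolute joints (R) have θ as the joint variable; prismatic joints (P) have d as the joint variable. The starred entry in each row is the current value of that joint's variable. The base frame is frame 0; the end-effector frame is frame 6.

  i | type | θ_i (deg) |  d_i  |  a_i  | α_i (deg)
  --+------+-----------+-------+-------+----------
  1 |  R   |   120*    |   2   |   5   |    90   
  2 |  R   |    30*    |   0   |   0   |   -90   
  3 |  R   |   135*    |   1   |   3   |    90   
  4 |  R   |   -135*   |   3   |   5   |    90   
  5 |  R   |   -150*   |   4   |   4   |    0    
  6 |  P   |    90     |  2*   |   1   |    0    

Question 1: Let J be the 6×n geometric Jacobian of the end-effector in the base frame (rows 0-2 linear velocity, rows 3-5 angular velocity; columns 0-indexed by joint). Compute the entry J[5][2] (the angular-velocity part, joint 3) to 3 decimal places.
axis z_2 = (0.2500,-0.4330,0.8660); lever o_n−o_2 = (1.6490,0.7477,4.2892)
cross product → J_v[:, 2] = (-2.5048,0.3557,0.9009)
J_ω[:, 2] = z_2
entry J[5][2] = 0.8660

0.866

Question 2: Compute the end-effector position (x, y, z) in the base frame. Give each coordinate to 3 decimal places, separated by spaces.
after link 1: o_1 = (-2.5000, 4.3301, 2.0000)
after link 2: o_2 = (-2.5000, 4.3301, 2.0000)
after link 3: o_3 = (-3.1686, 1.2455, 1.8054)
after link 4: o_4 = (-5.7256, 6.4317, 1.0542)
after link 5: o_5 = (-2.4530, 4.1277, 5.0518)
after link 6: o_6 = (-0.8510, 5.0778, 6.2892)

-0.851 5.078 6.289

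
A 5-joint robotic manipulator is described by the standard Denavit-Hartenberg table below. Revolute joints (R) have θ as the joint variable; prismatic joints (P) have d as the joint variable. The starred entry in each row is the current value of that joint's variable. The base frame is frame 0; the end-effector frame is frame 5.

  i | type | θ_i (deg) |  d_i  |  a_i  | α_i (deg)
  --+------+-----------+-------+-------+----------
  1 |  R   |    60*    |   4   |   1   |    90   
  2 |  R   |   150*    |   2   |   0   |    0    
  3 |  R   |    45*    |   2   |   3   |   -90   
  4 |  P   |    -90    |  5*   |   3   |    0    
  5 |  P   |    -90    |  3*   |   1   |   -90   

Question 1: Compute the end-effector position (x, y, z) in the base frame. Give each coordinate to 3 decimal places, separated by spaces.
after link 1: o_1 = (0.5000, 0.8660, 4.0000)
after link 2: o_2 = (2.2321, -0.1340, 4.0000)
after link 3: o_3 = (2.5152, -3.6435, 3.2235)
after link 4: o_4 = (5.7603, -4.0228, -1.6061)
after link 5: o_5 = (6.6315, -2.5139, -4.2450)

6.632 -2.514 -4.245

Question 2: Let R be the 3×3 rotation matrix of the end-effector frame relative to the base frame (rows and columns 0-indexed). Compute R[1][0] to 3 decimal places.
0.837

End-effector x-axis (col 0 of R) = (0.4830,0.8365,0.2588)
R[1][0] = 0.8365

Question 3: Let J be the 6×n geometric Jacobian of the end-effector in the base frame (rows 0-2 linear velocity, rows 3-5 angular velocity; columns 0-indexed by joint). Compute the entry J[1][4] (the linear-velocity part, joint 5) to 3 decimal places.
0.224

prismatic axis z_4 = (0.1294,0.2241,-0.9659)
J_v[:, 4] = z_4; J_ω[:, 4] = (0,0,0)
entry J[1][4] = 0.2241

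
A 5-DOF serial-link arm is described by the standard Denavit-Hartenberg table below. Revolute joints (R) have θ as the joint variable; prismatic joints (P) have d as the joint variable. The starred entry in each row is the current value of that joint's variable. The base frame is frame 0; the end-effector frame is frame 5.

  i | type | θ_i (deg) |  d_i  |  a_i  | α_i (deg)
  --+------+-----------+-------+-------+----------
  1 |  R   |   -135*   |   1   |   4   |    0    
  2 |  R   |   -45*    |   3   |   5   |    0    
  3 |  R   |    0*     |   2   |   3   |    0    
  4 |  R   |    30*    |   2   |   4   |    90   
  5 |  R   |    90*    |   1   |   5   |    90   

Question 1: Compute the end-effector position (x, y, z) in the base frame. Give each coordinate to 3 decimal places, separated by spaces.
after link 1: o_1 = (-2.8284, -2.8284, 1.0000)
after link 2: o_2 = (-7.8284, -2.8284, 4.0000)
after link 3: o_3 = (-10.8284, -2.8284, 6.0000)
after link 4: o_4 = (-14.2925, -4.8284, 8.0000)
after link 5: o_5 = (-14.7925, -3.9624, 13.0000)

-14.793 -3.962 13.000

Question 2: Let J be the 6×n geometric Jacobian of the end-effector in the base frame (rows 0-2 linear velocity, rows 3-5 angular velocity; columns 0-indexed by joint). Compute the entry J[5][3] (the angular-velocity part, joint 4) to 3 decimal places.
axis z_3 = (0.0000,0.0000,1.0000); lever o_n−o_3 = (-3.9641,-1.1340,7.0000)
cross product → J_v[:, 3] = (1.1340,-3.9641,0.0000)
J_ω[:, 3] = z_3
entry J[5][3] = 1.0000

1.000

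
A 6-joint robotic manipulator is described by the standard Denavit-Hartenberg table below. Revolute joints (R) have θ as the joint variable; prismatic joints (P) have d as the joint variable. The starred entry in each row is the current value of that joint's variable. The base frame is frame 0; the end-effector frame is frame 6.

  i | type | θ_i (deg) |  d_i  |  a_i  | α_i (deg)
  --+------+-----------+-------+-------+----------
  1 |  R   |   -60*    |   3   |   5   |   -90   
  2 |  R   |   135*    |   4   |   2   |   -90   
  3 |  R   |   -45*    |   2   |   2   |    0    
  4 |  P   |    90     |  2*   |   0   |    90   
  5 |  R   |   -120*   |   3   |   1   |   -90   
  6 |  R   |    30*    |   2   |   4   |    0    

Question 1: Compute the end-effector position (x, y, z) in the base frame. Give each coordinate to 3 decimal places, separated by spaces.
7.081 0.684 -0.277

after link 1: o_1 = (2.5000, -4.3301, 3.0000)
after link 2: o_2 = (5.2570, -1.1054, 1.5858)
after link 3: o_3 = (5.2746, 1.6925, 2.0000)
after link 4: o_4 = (4.5675, 2.9172, 3.4142)
after link 5: o_5 = (6.3920, 4.7069, 1.5518)
after link 6: o_6 = (7.0815, 0.6843, -0.2766)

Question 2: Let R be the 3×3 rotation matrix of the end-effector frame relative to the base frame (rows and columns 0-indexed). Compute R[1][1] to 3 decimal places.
-0.396

End-effector y-axis (col 1 of R) = (-0.6825,-0.3962,0.6142)
R[1][1] = -0.3962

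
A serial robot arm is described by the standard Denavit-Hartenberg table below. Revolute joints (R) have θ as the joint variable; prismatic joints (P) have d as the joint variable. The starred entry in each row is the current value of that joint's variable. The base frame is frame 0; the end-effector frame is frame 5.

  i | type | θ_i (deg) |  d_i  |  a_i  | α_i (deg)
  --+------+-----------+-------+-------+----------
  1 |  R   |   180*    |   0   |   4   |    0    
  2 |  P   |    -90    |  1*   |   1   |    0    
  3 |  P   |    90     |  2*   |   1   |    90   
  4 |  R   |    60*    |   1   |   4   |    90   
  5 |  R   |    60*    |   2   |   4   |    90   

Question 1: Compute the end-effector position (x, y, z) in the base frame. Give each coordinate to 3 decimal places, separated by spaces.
-9.732 5.464 7.196

after link 1: o_1 = (-4.0000, 0.0000, 0.0000)
after link 2: o_2 = (-4.0000, 1.0000, 1.0000)
after link 3: o_3 = (-5.0000, 1.0000, 3.0000)
after link 4: o_4 = (-7.0000, 2.0000, 6.4641)
after link 5: o_5 = (-9.7321, 5.4641, 7.1962)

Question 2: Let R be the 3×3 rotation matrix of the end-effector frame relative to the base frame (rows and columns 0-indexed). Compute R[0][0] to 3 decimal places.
End-effector x-axis (col 0 of R) = (-0.2500,0.8660,0.4330)
R[0][0] = -0.2500

-0.250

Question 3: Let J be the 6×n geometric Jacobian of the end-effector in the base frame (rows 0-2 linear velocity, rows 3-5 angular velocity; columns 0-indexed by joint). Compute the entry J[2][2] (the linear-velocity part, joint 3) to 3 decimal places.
prismatic axis z_2 = (0.0000,0.0000,1.0000)
J_v[:, 2] = z_2; J_ω[:, 2] = (0,0,0)
entry J[2][2] = 1.0000

1.000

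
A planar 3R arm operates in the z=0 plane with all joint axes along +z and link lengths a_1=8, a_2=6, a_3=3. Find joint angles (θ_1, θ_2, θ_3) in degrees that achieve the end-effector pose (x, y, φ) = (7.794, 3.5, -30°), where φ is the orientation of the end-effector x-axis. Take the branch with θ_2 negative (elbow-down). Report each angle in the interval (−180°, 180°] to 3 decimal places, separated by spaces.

wrist centre = target − a_3·(cos φ, sin φ) = (5.1959, 5.0000)
cos θ_2 = (51.9976−8²−6²)/(2·8·6) = -0.5000; θ_2 = -120.0016° (elbow-down)
β = atan2(5.0000,5.1959) = 43.8991°; ψ = atan2(-5.1961,4.9999) = -46.1025°
θ_1 = β − ψ = 90.0016°
θ_3 = φ − θ_1 − θ_2 = -0.0000° (wrapped to (-180°,180°])

90.002 -120.002 -0.000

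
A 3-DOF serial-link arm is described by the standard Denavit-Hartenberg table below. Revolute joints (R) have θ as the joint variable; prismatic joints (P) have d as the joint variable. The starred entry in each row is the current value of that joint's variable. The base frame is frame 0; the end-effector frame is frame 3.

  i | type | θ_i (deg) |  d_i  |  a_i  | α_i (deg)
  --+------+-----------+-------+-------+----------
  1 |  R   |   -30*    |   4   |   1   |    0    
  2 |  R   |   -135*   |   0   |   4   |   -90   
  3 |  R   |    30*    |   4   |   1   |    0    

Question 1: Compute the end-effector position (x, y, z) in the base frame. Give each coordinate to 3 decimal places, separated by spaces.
-2.799 -5.623 3.500

after link 1: o_1 = (0.8660, -0.5000, 4.0000)
after link 2: o_2 = (-2.9977, -1.5353, 4.0000)
after link 3: o_3 = (-2.7989, -5.6231, 3.5000)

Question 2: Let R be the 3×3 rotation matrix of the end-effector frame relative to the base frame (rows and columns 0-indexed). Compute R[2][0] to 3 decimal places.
End-effector x-axis (col 0 of R) = (-0.8365,-0.2241,-0.5000)
R[2][0] = -0.5000

-0.500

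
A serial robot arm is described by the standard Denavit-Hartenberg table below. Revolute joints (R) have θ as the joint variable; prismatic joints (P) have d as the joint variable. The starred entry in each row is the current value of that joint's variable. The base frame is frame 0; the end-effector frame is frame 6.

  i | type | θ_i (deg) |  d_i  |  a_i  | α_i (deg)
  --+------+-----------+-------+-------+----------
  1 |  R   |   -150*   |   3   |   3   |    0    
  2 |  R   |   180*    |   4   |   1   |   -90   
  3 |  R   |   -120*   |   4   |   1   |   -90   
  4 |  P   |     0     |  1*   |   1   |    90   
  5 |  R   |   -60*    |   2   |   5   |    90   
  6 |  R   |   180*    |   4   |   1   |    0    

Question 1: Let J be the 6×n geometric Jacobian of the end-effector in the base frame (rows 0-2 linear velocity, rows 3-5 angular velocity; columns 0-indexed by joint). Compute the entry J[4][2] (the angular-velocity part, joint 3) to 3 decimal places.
axis z_2 = (-0.5000,0.8660,0.0000); lever o_n−o_2 = (-6.5801,3.1292,-1.7679)
cross product → J_v[:, 2] = (-1.5311,-0.8840,4.1340)
J_ω[:, 2] = z_2
entry J[4][2] = 0.8660

0.866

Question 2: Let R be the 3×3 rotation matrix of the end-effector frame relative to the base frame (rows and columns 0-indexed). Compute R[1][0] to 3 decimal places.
0.500

End-effector x-axis (col 0 of R) = (0.8660,0.5000,-0.0000)
R[1][0] = 0.5000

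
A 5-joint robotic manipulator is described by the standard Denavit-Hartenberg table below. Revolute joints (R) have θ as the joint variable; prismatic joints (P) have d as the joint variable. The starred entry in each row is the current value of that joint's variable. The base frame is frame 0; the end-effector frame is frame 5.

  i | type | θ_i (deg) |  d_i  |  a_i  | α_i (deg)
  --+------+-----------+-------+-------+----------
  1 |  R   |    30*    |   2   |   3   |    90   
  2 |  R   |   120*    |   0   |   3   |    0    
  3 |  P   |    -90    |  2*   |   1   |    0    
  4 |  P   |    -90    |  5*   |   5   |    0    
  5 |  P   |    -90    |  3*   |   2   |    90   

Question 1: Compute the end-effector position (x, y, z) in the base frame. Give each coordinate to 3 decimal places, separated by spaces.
7.714 -7.093 -0.232

after link 1: o_1 = (2.5981, 1.5000, 2.0000)
after link 2: o_2 = (1.2990, 0.7500, 4.5981)
after link 3: o_3 = (3.0490, -0.5490, 5.0981)
after link 4: o_4 = (7.7141, -3.6292, 0.7679)
after link 5: o_5 = (7.7141, -7.0933, -0.2321)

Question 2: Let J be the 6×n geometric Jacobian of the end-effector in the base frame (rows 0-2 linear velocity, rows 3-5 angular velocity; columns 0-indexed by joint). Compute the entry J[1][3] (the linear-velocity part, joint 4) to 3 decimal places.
prismatic axis z_3 = (0.5000,-0.8660,0.0000)
J_v[:, 3] = z_3; J_ω[:, 3] = (0,0,0)
entry J[1][3] = -0.8660

-0.866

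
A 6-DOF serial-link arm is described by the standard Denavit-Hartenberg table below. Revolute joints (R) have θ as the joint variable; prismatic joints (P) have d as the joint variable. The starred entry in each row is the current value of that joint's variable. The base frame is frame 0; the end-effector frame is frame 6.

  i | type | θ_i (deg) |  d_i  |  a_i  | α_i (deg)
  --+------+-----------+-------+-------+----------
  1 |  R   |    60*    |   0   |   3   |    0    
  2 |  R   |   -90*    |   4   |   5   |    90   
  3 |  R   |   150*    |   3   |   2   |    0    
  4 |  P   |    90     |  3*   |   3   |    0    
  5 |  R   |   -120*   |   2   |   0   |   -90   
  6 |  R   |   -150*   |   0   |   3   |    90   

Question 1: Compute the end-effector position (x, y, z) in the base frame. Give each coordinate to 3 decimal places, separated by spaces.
after link 1: o_1 = (1.5000, 2.5981, 0.0000)
after link 2: o_2 = (5.8301, 0.0981, 4.0000)
after link 3: o_3 = (2.8301, -1.6340, 5.0000)
after link 4: o_4 = (0.0311, -3.4821, 2.4019)
after link 5: o_5 = (-0.9689, -5.2141, 2.4019)
after link 6: o_6 = (-0.5939, -7.1627, 0.1519)

-0.594 -7.163 0.152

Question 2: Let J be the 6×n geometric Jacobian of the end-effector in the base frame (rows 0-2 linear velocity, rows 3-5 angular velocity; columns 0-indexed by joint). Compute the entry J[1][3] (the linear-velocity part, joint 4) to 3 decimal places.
-0.866

prismatic axis z_3 = (-0.5000,-0.8660,0.0000)
J_v[:, 3] = z_3; J_ω[:, 3] = (0,0,0)
entry J[1][3] = -0.8660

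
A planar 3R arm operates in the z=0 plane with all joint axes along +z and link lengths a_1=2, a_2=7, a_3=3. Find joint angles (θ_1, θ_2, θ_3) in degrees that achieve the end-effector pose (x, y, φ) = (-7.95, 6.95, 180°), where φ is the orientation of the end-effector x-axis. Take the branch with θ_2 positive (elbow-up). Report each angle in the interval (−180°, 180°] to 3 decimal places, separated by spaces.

wrist centre = target − a_3·(cos φ, sin φ) = (-4.9500, 6.9500)
cos θ_2 = (72.8050−2²−7²)/(2·2·7) = 0.7073; θ_2 = 44.9826° (elbow-up)
β = atan2(6.9500,-4.9500) = 125.4596°; ψ = atan2(4.9482,6.9513) = 35.4451°
θ_1 = β − ψ = 90.0145°
θ_3 = φ − θ_1 − θ_2 = 45.0029° (wrapped to (-180°,180°])

90.014 44.983 45.003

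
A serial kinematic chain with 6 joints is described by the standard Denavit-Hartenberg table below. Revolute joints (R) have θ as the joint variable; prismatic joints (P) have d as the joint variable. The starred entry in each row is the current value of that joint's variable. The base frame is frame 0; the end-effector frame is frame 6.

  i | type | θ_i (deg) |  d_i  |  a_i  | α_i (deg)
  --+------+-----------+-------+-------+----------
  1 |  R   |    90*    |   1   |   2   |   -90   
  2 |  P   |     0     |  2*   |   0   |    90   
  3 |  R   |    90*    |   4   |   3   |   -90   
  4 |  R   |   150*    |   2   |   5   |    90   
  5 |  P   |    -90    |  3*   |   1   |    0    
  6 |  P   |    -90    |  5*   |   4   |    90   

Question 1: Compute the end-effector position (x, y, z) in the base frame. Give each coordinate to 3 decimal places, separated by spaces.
after link 1: o_1 = (0.0000, 2.0000, 1.0000)
after link 2: o_2 = (-2.0000, 2.0000, 1.0000)
after link 3: o_3 = (-5.0000, 2.0000, 5.0000)
after link 4: o_4 = (-0.6699, -0.0000, 2.5000)
after link 5: o_5 = (-2.1699, 1.0000, -0.0981)
after link 6: o_6 = (-8.1340, 1.0000, -2.4282)

-8.134 1.000 -2.428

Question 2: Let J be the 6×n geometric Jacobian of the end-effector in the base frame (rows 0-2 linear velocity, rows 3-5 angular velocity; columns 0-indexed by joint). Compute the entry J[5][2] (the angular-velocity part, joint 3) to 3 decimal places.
1.000

axis z_2 = (0.0000,0.0000,1.0000); lever o_n−o_2 = (-6.1340,-1.0000,-3.4282)
cross product → J_v[:, 2] = (1.0000,-6.1340,0.0000)
J_ω[:, 2] = z_2
entry J[5][2] = 1.0000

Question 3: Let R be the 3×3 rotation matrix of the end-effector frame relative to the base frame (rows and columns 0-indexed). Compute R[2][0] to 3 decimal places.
0.500

End-effector x-axis (col 0 of R) = (-0.8660,0.0000,0.5000)
R[2][0] = 0.5000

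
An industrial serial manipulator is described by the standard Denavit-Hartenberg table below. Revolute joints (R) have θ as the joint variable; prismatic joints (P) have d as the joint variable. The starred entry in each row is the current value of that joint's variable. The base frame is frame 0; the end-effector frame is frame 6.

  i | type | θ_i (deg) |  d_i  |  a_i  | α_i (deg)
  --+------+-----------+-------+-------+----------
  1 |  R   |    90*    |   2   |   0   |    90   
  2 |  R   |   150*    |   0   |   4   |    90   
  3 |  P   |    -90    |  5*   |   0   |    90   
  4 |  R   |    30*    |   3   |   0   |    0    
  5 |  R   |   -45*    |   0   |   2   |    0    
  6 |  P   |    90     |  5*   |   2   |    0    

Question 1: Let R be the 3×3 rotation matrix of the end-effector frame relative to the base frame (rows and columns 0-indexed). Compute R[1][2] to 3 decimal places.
0.866

End-effector z-axis (col 2 of R) = (0.0000,0.8660,-0.5000)
R[1][2] = 0.8660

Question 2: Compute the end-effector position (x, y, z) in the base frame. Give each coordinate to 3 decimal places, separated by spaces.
after link 1: o_1 = (0.0000, 0.0000, 2.0000)
after link 2: o_2 = (-0.0000, -3.4641, 4.0000)
after link 3: o_3 = (-0.0000, -0.9641, 8.3301)
after link 4: o_4 = (-0.0000, 1.6340, 6.8301)
after link 5: o_5 = (-1.9319, 1.3752, 6.3818)
after link 6: o_6 = (-2.4495, 6.6712, 5.5549)

-2.449 6.671 5.555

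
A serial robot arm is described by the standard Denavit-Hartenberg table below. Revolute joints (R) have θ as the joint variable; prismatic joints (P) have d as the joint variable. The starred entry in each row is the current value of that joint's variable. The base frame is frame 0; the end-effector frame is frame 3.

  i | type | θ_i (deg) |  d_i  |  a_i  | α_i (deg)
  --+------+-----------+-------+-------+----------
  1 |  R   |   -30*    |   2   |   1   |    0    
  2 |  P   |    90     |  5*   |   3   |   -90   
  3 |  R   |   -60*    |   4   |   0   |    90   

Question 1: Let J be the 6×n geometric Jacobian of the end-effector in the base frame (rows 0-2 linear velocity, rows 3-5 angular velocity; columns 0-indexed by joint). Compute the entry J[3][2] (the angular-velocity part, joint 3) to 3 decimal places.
axis z_2 = (-0.8660,0.5000,0.0000); lever o_n−o_2 = (-3.4641,2.0000,0.0000)
cross product → J_v[:, 2] = (-0.0000,-0.0000,0.0000)
J_ω[:, 2] = z_2
entry J[3][2] = -0.8660

-0.866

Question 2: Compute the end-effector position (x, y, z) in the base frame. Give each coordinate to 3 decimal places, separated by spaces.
-1.098 4.098 7.000

after link 1: o_1 = (0.8660, -0.5000, 2.0000)
after link 2: o_2 = (2.3660, 2.0981, 7.0000)
after link 3: o_3 = (-1.0981, 4.0981, 7.0000)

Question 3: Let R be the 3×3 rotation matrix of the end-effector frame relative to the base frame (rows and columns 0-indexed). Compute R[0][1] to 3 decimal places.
End-effector y-axis (col 1 of R) = (-0.8660,0.5000,0.0000)
R[0][1] = -0.8660

-0.866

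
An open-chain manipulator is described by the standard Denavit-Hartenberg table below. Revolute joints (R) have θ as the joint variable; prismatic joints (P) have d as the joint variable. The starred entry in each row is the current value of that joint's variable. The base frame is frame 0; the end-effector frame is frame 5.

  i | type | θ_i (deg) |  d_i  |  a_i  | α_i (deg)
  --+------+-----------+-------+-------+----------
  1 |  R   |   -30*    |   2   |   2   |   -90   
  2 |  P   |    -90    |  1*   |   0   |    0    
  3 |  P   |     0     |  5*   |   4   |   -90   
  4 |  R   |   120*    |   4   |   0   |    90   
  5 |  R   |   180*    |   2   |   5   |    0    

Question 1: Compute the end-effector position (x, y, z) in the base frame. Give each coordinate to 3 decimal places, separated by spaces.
after link 1: o_1 = (1.7321, -1.0000, 2.0000)
after link 2: o_2 = (2.2321, -0.1340, 2.0000)
after link 3: o_3 = (4.7321, 4.1962, 6.0000)
after link 4: o_4 = (8.1962, 2.1962, 6.0000)
after link 5: o_5 = (9.8612, 5.0801, 10.2321)

9.861 5.080 10.232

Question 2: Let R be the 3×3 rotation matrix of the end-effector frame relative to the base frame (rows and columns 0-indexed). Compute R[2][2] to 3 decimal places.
0.866

End-effector z-axis (col 2 of R) = (-0.2500,-0.4330,0.8660)
R[2][2] = 0.8660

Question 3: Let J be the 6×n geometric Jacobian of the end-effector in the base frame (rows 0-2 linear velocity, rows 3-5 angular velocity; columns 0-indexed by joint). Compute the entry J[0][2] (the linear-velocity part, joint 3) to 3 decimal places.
prismatic axis z_2 = (0.5000,0.8660,0.0000)
J_v[:, 2] = z_2; J_ω[:, 2] = (0,0,0)
entry J[0][2] = 0.5000

0.500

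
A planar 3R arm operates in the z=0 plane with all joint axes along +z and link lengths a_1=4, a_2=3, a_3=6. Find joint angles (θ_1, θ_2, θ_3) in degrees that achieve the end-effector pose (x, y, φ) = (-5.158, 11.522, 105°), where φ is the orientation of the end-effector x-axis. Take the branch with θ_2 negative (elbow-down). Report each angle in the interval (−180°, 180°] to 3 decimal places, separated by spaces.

134.992 -29.980 -0.012

wrist centre = target − a_3·(cos φ, sin φ) = (-3.6051, 5.7264)
cos θ_2 = (45.7888−4²−3²)/(2·4·3) = 0.8662; θ_2 = -29.9799° (elbow-down)
β = atan2(5.7264,-3.6051) = 122.1925°; ψ = atan2(-1.4991,6.5986) = -12.7994°
θ_1 = β − ψ = 134.9918°
θ_3 = φ − θ_1 − θ_2 = -0.0119° (wrapped to (-180°,180°])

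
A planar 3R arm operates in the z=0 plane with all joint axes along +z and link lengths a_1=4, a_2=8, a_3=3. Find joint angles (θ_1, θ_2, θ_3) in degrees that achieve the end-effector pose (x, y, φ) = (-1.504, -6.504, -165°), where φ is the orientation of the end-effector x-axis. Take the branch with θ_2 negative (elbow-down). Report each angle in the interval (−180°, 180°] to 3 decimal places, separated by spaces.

29.999 -134.997 -60.001

wrist centre = target − a_3·(cos φ, sin φ) = (1.3938, -5.7275)
cos θ_2 = (34.7474−4²−8²)/(2·4·8) = -0.7071; θ_2 = -134.9972° (elbow-down)
β = atan2(-5.7275,1.3938) = -76.3231°; ψ = atan2(-5.6571,-1.6566) = -106.3216°
θ_1 = β − ψ = 29.9985°
θ_3 = φ − θ_1 − θ_2 = -60.0013° (wrapped to (-180°,180°])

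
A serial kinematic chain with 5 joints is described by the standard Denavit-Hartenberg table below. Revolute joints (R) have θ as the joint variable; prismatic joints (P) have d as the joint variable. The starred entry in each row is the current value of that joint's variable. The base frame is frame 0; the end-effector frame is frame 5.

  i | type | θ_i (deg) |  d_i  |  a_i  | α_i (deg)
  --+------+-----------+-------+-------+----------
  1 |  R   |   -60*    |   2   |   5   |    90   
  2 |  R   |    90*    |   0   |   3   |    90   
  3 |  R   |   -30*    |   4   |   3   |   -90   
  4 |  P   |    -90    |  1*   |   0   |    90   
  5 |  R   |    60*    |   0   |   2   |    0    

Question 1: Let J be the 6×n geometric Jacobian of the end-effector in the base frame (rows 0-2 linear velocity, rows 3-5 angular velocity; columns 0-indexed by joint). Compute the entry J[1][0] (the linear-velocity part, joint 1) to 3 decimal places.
axis z_0 = ẑ; lever o_n−o_0 = (4.2500,-9.0933,8.9641)
cross product → J_v[:, 0] = (9.0933,4.2500,-0.0000)
J_ω[:, 0] = z_0
entry J[1][0] = 4.2500

4.250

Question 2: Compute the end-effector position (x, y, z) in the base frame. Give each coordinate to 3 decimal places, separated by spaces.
after link 1: o_1 = (2.5000, -4.3301, 2.0000)
after link 2: o_2 = (2.5000, -4.3301, 5.0000)
after link 3: o_3 = (5.7990, -7.0442, 7.5981)
after link 4: o_4 = (5.0490, -7.4772, 8.0981)
after link 5: o_5 = (4.2500, -9.0933, 8.9641)

4.250 -9.093 8.964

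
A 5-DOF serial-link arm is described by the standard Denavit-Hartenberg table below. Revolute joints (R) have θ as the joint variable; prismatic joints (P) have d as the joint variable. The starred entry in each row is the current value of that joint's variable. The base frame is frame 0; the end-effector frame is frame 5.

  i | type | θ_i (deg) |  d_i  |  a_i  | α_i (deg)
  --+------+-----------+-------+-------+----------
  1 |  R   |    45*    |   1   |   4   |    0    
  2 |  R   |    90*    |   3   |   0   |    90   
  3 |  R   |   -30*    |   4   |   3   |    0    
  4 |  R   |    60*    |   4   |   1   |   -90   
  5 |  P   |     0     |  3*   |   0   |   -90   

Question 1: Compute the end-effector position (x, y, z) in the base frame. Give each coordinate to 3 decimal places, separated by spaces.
after link 1: o_1 = (2.8284, 2.8284, 1.0000)
after link 2: o_2 = (2.8284, 2.8284, 4.0000)
after link 3: o_3 = (3.8197, 7.4940, 2.5000)
after link 4: o_4 = (6.0358, 10.9348, 3.0000)
after link 5: o_5 = (7.0965, 9.8741, 5.5981)

7.096 9.874 5.598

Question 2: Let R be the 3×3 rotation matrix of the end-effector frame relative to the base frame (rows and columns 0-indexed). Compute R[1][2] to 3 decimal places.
-0.707

End-effector z-axis (col 2 of R) = (-0.7071,-0.7071,0.0000)
R[1][2] = -0.7071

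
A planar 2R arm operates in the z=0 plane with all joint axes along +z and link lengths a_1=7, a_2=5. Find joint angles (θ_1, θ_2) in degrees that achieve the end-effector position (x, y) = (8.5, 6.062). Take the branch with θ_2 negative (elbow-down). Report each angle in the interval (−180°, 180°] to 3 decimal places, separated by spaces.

60.000 -60.002

cos θ_2 = (108.9978−7²−5²)/(2·7·5) = 0.5000; θ_2 = -60.0020° (elbow-down)
β = atan2(6.0620,8.5000) = 35.4956°; ψ = atan2(-4.3302,9.4998) = -24.5044°
θ_1 = β − ψ = 60.0000°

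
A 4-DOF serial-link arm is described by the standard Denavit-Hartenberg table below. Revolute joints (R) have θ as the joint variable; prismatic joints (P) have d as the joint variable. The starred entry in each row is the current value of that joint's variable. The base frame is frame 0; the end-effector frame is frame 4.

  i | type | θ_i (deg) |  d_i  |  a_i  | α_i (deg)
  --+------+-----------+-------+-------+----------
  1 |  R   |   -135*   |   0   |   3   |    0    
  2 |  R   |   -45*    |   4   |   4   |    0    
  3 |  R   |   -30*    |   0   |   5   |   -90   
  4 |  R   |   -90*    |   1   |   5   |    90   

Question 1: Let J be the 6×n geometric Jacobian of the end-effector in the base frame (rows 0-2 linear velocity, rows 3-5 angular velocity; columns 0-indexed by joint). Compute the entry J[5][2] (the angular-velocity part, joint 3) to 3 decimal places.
axis z_2 = (0.0000,0.0000,1.0000); lever o_n−o_2 = (-4.8301,1.6340,5.0000)
cross product → J_v[:, 2] = (-1.6340,-4.8301,0.0000)
J_ω[:, 2] = z_2
entry J[5][2] = 1.0000

1.000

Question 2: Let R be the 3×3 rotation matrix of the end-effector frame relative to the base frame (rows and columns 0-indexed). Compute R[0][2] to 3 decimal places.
0.866

End-effector z-axis (col 2 of R) = (0.8660,-0.5000,0.0000)
R[0][2] = 0.8660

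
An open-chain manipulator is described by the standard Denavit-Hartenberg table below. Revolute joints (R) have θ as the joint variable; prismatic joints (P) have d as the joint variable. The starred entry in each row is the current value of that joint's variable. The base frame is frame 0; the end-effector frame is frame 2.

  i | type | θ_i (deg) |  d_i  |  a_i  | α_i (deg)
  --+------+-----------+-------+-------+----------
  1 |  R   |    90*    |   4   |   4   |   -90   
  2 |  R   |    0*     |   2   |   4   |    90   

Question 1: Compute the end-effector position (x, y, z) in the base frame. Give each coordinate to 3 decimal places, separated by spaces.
-2.000 8.000 4.000

after link 1: o_1 = (0.0000, 4.0000, 4.0000)
after link 2: o_2 = (-2.0000, 8.0000, 4.0000)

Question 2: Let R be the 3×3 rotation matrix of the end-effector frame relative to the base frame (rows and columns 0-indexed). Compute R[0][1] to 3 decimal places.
End-effector y-axis (col 1 of R) = (-1.0000,0.0000,0.0000)
R[0][1] = -1.0000

-1.000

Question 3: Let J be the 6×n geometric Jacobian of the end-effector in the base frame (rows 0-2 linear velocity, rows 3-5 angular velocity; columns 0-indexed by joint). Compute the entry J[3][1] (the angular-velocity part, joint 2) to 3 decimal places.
axis z_1 = (-1.0000,0.0000,0.0000); lever o_n−o_1 = (-2.0000,4.0000,0.0000)
cross product → J_v[:, 1] = (-0.0000,-0.0000,-4.0000)
J_ω[:, 1] = z_1
entry J[3][1] = -1.0000

-1.000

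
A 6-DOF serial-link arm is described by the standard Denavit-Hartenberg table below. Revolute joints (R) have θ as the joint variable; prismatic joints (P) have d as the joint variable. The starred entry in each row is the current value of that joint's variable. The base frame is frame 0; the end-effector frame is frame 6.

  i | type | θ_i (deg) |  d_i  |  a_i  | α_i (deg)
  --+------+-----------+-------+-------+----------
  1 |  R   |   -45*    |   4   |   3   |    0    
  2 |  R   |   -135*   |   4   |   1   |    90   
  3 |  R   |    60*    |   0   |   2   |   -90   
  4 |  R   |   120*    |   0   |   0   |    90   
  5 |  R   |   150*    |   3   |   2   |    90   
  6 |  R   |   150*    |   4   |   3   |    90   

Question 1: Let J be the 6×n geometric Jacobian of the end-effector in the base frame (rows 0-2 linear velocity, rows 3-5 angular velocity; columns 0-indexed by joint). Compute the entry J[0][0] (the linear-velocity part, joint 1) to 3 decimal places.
6.552

axis z_0 = ẑ; lever o_n−o_0 = (1.5433,-6.5519,13.5993)
cross product → J_v[:, 0] = (6.5519,1.5433,-0.0000)
J_ω[:, 0] = z_0
entry J[0][0] = 6.5519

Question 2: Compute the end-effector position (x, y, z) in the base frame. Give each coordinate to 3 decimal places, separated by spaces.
after link 1: o_1 = (2.1213, -2.1213, 4.0000)
after link 2: o_2 = (1.1213, -2.1213, 8.0000)
after link 3: o_3 = (0.1213, -2.1213, 9.7321)
after link 4: o_4 = (0.1213, -2.1213, 9.7321)
after link 5: o_5 = (-0.7447, -2.1213, 13.2321)
after link 6: o_6 = (1.5433, -6.5519, 13.5993)

1.543 -6.552 13.599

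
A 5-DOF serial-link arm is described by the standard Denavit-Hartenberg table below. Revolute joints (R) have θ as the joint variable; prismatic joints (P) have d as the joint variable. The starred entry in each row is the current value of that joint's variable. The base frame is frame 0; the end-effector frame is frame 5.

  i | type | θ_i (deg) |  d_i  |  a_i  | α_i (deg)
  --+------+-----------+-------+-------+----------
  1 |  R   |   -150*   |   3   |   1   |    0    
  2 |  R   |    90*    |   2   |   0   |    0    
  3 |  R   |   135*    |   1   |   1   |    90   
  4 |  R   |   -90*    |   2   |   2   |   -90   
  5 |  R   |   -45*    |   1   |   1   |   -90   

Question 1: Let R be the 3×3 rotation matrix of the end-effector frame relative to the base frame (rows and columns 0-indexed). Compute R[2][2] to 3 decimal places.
End-effector z-axis (col 2 of R) = (-0.6830,0.1830,-0.7071)
R[2][2] = -0.7071

-0.707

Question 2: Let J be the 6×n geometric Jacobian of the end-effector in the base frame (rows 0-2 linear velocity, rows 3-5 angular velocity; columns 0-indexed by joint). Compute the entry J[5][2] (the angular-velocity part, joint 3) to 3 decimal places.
axis z_2 = (0.0000,0.0000,1.0000); lever o_n−o_2 = (3.1325,1.2312,-1.7071)
cross product → J_v[:, 2] = (-1.2312,3.1325,0.0000)
J_ω[:, 2] = z_2
entry J[5][2] = 1.0000

1.000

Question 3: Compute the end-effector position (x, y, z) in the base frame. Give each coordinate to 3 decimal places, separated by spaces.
after link 1: o_1 = (-0.8660, -0.5000, 3.0000)
after link 2: o_2 = (-0.8660, -0.5000, 5.0000)
after link 3: o_3 = (-0.6072, 0.4659, 6.0000)
after link 4: o_4 = (1.3246, -0.0517, 4.0000)
after link 5: o_5 = (2.2665, 0.7312, 3.2929)

2.266 0.731 3.293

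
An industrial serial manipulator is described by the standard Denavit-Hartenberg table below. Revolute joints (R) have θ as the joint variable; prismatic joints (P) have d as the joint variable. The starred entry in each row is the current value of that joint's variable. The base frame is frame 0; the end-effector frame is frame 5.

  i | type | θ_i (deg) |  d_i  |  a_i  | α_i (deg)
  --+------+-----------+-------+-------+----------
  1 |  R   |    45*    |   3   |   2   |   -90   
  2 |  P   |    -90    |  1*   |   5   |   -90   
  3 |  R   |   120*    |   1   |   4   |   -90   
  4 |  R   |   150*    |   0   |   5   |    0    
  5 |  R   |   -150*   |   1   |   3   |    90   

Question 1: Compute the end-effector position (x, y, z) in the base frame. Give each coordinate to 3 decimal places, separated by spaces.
after link 1: o_1 = (1.4142, 1.4142, 3.0000)
after link 2: o_2 = (0.7071, 2.1213, 8.0000)
after link 3: o_3 = (3.8637, 0.3789, 6.0000)
after link 4: o_4 = (-0.5557, 1.2628, 8.1651)
after link 5: o_5 = (0.9278, -0.2207, 5.7990)

0.928 -0.221 5.799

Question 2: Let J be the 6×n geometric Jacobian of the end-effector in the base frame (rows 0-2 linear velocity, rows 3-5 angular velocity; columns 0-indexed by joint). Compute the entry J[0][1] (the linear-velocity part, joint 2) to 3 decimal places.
-0.707

prismatic axis z_1 = (-0.7071,0.7071,0.0000)
J_v[:, 1] = z_1; J_ω[:, 1] = (0,0,0)
entry J[0][1] = -0.7071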